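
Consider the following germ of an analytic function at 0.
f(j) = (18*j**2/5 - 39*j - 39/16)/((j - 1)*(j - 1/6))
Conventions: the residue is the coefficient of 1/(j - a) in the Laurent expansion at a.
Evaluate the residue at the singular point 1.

The residue is -9081/200.

At the order-1 pole 1 set g(j) = (j - (1))*f(j) = (18*j**2/5 - 39*j - 39/16)/(j - 1/6).
Simple pole: residue = g(a) at a = 1, which is -9081/200.


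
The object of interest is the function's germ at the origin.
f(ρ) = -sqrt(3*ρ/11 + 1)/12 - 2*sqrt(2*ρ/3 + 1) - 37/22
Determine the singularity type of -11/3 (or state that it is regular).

The term (-1/12)*sqrt(1 - ρ/(-11/3)) has argument 1 - -11/3/(-11/3) = 0 at -11/3: a square-root (algebraic, two-sheeted) branch point; the remaining terms are analytic or single-valued there.

The point is an algebraic (square-root) branch point.


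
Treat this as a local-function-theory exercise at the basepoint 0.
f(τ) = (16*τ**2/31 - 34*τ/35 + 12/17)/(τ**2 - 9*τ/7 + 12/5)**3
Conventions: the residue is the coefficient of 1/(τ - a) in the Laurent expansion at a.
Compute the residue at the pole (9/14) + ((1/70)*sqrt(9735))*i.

The factor τ**2 - 9*τ/7 + 12/5 splits as (τ - a)(τ - a') with a = (9/14) + ((1/70)*sqrt(9735))*i, a' = (9/14) - ((1/70)*sqrt(9735))*i. At the order-3 pole a set g(τ) = (τ - a)^3*f(τ) = [16*τ**2/31 - 34*τ/35 + 12/17] / (τ - a')^3.
Order-3 pole: residue = g''(a)/2; g''((9/14) + ((1/70)*sqrt(9735))*i) = -((1653260/3802181427)*sqrt(9735))*i, so the residue is -((826630/3802181427)*sqrt(9735))*i.

The residue is -((826630/3802181427)*sqrt(9735))*i.


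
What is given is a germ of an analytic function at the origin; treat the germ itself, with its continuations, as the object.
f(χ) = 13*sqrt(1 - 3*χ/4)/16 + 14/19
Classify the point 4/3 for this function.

The term (13/16)*sqrt(1 - χ/(4/3)) has argument 1 - 4/3/(4/3) = 0 at 4/3: a square-root (algebraic, two-sheeted) branch point; the remaining terms are analytic or single-valued there.

The point is an algebraic (square-root) branch point.


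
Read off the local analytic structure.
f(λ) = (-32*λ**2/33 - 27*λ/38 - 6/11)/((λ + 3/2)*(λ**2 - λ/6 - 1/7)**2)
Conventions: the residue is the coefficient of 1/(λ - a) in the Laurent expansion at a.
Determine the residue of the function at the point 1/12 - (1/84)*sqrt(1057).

The factor λ**2 - λ/6 - 1/7 splits as (λ - a)(λ - a') with a = 1/12 - (1/84)*sqrt(1057), a' = 1/12 + (1/84)*sqrt(1057). At the order-2 pole a set g(λ) = (λ - a)^2*f(λ) = [(-32*λ**2/33 - 27*λ/38 - 6/11)/(λ + 3/2)] / (λ - a')^2.
Order-2 pole: residue = g'(a); g'(1/12 - (1/84)*sqrt(1057)) = 22687/151734 - (142691801/3459686934)*sqrt(1057), so the residue is 22687/151734 - (142691801/3459686934)*sqrt(1057).

The residue is 22687/151734 - (142691801/3459686934)*sqrt(1057).


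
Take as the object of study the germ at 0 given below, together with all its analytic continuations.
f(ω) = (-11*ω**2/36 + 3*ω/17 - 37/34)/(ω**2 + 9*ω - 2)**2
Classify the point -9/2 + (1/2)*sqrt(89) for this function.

The denominator factor ω**2 + 9*ω - 2 vanishes at -9/2 + (1/2)*sqrt(89) and appears to the power 2; the numerator there equals -18199/1224 + (199/136)*sqrt(89), nonzero, and no other factor vanishes.
Hence a pole whose order is the multiplicity, 2.

The point is a pole of order 2.


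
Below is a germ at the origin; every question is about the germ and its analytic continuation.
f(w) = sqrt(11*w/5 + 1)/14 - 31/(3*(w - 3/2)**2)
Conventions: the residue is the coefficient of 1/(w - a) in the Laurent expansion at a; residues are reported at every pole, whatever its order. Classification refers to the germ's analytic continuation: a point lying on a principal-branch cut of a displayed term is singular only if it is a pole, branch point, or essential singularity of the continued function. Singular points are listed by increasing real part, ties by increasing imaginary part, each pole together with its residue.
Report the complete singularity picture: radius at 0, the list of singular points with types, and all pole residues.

Radius of convergence at 0: 5/11.
At -5/11: an algebraic (square-root) branch point.
At 3/2: a pole of order 2; residue 0.

Denominator factor (w - 3/2)^2: pole of order 2 at 3/2, modulus 3/2.
Branch term (1/14)*sqrt(1 - w/(-5/11)): its argument vanishes at w = -5/11, a square-root branch point, modulus 5/11.
The radius of convergence is the smallest modulus among the singular points: 5/11.
The branch term is analytic at 3/2 and contributes nothing to the residue; only the rational part matters.
At the order-2 pole 3/2 set g(w) = (w - (3/2))^2*(rational part) = -31/3.
Order-2 pole: residue = g'(a); g'(3/2) = 0, so the residue is 0.
List the singular points by increasing real part (a conjugate pair: the negative imaginary part first).


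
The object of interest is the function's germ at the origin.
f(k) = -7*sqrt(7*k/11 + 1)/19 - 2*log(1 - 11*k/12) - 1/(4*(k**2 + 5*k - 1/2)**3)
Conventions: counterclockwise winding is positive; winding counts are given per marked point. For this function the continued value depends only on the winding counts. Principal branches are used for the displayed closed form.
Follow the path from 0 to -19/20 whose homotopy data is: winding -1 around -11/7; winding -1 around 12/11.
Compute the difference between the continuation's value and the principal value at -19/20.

Continued minus principal equals ((7/1045)*sqrt(4785)) + ((4)*pi)*i.

The rational part is single-valued and drops out of the difference; each branch term changes only by its own monodromy.
(-2)*log(1 - k/(12/11)): each positive loop around 12/11 adds 2*pi*i to the log, so winding -1 contributes (-2)*(-1)*2*pi*i = (4)*pi*i.
(-7/19)*sqrt(1 - k/(-11/7)): winding -1 is odd, the square root flips sign, contributing -2*(-7/19)*sqrt(1 - (-19/20)/(-11/7)) = -2*(-7/19)*sqrt(87/220) = (7/1045)*sqrt(4785).
Summing the contributions at k = -19/20 gives ((7/1045)*sqrt(4785)) + ((4)*pi)*i.


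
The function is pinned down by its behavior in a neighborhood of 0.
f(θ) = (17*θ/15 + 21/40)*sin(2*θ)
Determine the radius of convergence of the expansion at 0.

The factor sin(2*θ) is entire and contributes no finite singular point.
The polynomial part has no poles.
No finite singular points: the Taylor series at 0 converges everywhere.

The radius of convergence is infinite.


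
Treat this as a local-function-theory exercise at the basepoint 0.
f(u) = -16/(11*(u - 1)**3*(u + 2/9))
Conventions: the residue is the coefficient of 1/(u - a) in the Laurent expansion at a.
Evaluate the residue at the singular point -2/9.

At the order-1 pole -2/9 set g(u) = (u - (-2/9))*f(u) = -16/(11*(u - 1)**3).
Simple pole: residue = g(a) at a = -2/9, which is 11664/14641.

The residue is 11664/14641.


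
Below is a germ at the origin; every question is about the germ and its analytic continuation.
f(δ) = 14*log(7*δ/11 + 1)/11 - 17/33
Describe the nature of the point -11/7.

The term (14/11)*log(1 - δ/(-11/7)) has argument 1 - -11/7/(-11/7) = 0 at -11/7: a logarithmic (infinitely-sheeted) branch point; the remaining terms are analytic or single-valued there.

The point is a logarithmic branch point.


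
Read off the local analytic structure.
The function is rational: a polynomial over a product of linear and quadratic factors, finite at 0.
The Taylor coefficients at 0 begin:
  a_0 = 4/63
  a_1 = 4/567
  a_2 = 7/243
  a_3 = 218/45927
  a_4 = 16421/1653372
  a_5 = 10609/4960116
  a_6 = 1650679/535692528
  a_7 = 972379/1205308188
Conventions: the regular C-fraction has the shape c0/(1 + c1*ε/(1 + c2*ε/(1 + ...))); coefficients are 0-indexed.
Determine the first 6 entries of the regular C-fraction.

The regular C-fraction coefficients are [4/63, -1/9, -143/36, 20737/5148, -84672/2965391, -249392/3048339].

Taylor coefficients (read off): a_0 = 4/63, a_1 = 4/567, a_2 = 7/243, a_3 = 218/45927, a_4 = 16421/1653372, a_5 = 10609/4960116.
c0 = a_0 = 4/63. Peel one level at a time: if S = 1 + c*ε/S' with S'(0) = 1, then c is the ε-coefficient of S and S' = c*ε/(S - 1).
S_1 = c0/f = 1 + (-1/9)*ε + (-143/324)*ε^2 + ...; c1 = -1/9.
S_2 = c1*ε/(S_1 - 1) = 1 + (-143/36)*ε + (20737/1296)*ε^2 + ...; c2 = -143/36.
S_3 = c2*ε/(S_2 - 1) = 1 + (20737/5148)*ε + (2352/20449)*ε^2 + ...; c3 = 20737/5148.
S_4 = c3*ε/(S_3 - 1) = 1 + (-84672/2965391)*ε + (-1004544/430023169)*ε^2 + ...; c4 = -84672/2965391.
S_5 = c4*ε/(S_4 - 1) = 1 + (-249392/3048339)*ε + ...; c5 = -249392/3048339.


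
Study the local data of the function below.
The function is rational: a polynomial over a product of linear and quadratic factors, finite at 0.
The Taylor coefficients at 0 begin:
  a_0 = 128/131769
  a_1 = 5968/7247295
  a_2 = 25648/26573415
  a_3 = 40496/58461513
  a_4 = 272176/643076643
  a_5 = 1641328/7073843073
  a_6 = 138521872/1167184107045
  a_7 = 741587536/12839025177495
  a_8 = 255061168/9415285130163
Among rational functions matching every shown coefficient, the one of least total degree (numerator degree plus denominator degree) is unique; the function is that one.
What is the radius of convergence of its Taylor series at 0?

No rational of total degree below 7 reproduces all 9 coefficients; solving the [2/5] Pade equations on them gives f(y) = (-21*y**2/20 + 3*y/20 - 22/9)/((y - 11/4)**3*(y + 11)**2), whose expansion matches every shown term.
Denominator factor (y + 11)^2: pole of order 2 at -11, modulus 11.
Denominator factor (y - 11/4)^3: pole of order 3 at 11/4, modulus 11/4.
The radius of convergence is the smallest modulus among the singular points: 11/4.

The radius of convergence is 11/4.


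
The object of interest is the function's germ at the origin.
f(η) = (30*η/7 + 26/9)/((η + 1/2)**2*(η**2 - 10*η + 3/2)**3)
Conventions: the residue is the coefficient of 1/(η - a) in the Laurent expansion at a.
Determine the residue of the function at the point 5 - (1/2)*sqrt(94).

The residue is -143936/11160261 - (221011256/165527396829)*sqrt(94).


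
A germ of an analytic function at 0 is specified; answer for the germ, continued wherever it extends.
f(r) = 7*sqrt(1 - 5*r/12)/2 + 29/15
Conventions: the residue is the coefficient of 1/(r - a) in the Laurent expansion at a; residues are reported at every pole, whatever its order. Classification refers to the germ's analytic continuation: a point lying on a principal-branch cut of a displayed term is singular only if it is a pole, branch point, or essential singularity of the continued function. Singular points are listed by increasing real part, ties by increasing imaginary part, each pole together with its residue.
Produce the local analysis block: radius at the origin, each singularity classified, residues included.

Radius of convergence at 0: 12/5.
At 12/5: an algebraic (square-root) branch point.

Branch term (7/2)*sqrt(1 - r/(12/5)): its argument vanishes at r = 12/5, a square-root branch point, modulus 12/5.
The radius of convergence is the smallest modulus among the singular points: 12/5.


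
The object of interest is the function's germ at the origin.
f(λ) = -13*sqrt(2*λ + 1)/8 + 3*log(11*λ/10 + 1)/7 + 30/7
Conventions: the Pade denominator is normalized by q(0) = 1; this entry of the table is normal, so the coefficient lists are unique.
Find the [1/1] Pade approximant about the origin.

Taylor coefficients needed (expand at 0): a_0 = 149/56, a_1 = -323/280, a_2 = 1549/2800.
Write the denominator as Q(λ) = 1 + q1*λ. Requiring Q*f - P = O(λ^3) with deg P <= 1 kills the coefficients of λ^2..λ^2 in Q*f:
  λ^2: a_2 + q1*a_1 = 0, i.e. 1549/2800 + (-323/280)*q1 = 0.
Solving this linear system: q1 = 1549/3230.
The numerator is Q*f truncated at degree 1: P0 = a_0 = 149/56; P1 = a_1 + q1*a_0 = 22143/180880.

The Pade approximant has numerator coefficients [149/56, 22143/180880]; denominator coefficients [1, 1549/3230].


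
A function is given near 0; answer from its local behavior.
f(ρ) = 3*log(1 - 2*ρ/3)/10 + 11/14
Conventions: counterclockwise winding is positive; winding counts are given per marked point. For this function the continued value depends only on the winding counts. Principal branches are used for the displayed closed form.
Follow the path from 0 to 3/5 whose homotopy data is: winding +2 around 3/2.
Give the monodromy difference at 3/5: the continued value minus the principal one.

The rational part is single-valued and drops out of the difference; each branch term changes only by its own monodromy.
(3/10)*log(1 - ρ/(3/2)): each positive loop around 3/2 adds 2*pi*i to the log, so winding +2 contributes (3/10)*(2)*2*pi*i = (6/5)*pi*i.
Summing the contributions at ρ = 3/5 gives (6/5)*pi*i.

Continued minus principal equals (6/5)*pi*i.


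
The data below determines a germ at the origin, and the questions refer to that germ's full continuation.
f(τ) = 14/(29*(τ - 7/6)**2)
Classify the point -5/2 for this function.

The point is a regular point.

Denominator factors: τ - 7/6 = -11/3 at τ = -5/2 — none vanishes.
So the germ continues analytically to -5/2.


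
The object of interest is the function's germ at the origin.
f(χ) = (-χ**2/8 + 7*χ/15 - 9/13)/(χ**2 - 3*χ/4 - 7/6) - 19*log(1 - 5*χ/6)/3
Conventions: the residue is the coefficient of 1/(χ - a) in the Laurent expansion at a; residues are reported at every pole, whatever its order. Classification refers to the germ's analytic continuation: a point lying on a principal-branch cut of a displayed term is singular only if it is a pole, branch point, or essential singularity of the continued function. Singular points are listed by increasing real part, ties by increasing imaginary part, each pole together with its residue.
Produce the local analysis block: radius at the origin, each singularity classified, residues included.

Radius of convergence at 0: -3/8 + (1/24)*sqrt(753).
At 3/8 - (1/24)*sqrt(753): a pole of order 1; residue 179/960 + (34859/3132480)*sqrt(753).
At 6/5: a logarithmic branch point.
At 3/8 + (1/24)*sqrt(753): a pole of order 1; residue 179/960 - (34859/3132480)*sqrt(753).

Denominator factor (χ**2 - 3*χ/4 - 7/6): discriminant 251/48, real irrational roots 3/8 + (1/24)*sqrt(753) and 3/8 - (1/24)*sqrt(753); poles of order 1, moduli 3/8 + (1/24)*sqrt(753) and -3/8 + (1/24)*sqrt(753).
Branch term (-19/3)*log(1 - χ/(6/5)): its argument vanishes at χ = 6/5, a logarithmic branch point, modulus 6/5.
The radius of convergence is the smallest modulus among the singular points: -3/8 + (1/24)*sqrt(753).
The branch term is analytic at 3/8 - (1/24)*sqrt(753) and contributes nothing to the residue; only the rational part matters.
The factor χ**2 - 3*χ/4 - 7/6 splits as (χ - a)(χ - a') with a = 3/8 - (1/24)*sqrt(753), a' = 3/8 + (1/24)*sqrt(753). At the order-1 pole a set g(χ) = (χ - a)*(rational part) = [-χ**2/8 + 7*χ/15 - 9/13] / (χ - a').
Simple pole: residue = g(a) at a = 3/8 - (1/24)*sqrt(753), which is 179/960 + (34859/3132480)*sqrt(753).
The branch term is analytic at 3/8 + (1/24)*sqrt(753) and contributes nothing to the residue; only the rational part matters.
The factor χ**2 - 3*χ/4 - 7/6 splits as (χ - a)(χ - a') with a = 3/8 + (1/24)*sqrt(753), a' = 3/8 - (1/24)*sqrt(753). At the order-1 pole a set g(χ) = (χ - a)*(rational part) = [-χ**2/8 + 7*χ/15 - 9/13] / (χ - a').
Simple pole: residue = g(a) at a = 3/8 + (1/24)*sqrt(753), which is 179/960 - (34859/3132480)*sqrt(753).
List the singular points by increasing real part (a conjugate pair: the negative imaginary part first).


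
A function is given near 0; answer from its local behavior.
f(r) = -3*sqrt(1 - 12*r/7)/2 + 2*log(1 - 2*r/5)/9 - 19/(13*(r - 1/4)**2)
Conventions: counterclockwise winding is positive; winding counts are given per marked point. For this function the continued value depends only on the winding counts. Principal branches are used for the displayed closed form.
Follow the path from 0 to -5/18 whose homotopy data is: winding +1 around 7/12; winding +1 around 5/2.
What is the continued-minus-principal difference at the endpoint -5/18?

Continued minus principal equals ((1/7)*sqrt(651)) + ((4/9)*pi)*i.

The rational part is single-valued and drops out of the difference; each branch term changes only by its own monodromy.
(-3/2)*sqrt(1 - r/(7/12)): winding +1 is odd, the square root flips sign, contributing -2*(-3/2)*sqrt(1 - (-5/18)/(7/12)) = -2*(-3/2)*sqrt(31/21) = (1/7)*sqrt(651).
(2/9)*log(1 - r/(5/2)): each positive loop around 5/2 adds 2*pi*i to the log, so winding +1 contributes (2/9)*(1)*2*pi*i = (4/9)*pi*i.
Summing the contributions at r = -5/18 gives ((1/7)*sqrt(651)) + ((4/9)*pi)*i.


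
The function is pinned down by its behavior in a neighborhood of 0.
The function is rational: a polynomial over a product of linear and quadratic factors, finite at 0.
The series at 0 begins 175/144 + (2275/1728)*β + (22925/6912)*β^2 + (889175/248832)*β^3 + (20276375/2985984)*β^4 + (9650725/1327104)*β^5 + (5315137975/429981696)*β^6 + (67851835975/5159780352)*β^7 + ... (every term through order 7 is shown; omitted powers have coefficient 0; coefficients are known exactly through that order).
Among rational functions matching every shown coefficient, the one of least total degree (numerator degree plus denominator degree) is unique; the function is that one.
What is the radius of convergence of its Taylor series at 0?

The radius of convergence is 4/5.

No rational of total degree below 3 reproduces all 8 coefficients; solving the [0/3] Pade equations on them gives f(β) = 5/(7*(β - 6/7)**2*(β + 4/5)), whose expansion matches every shown term.
Denominator factor (β + 4/5): pole of order 1 at -4/5, modulus 4/5.
Denominator factor (β - 6/7)^2: pole of order 2 at 6/7, modulus 6/7.
The radius of convergence is the smallest modulus among the singular points: 4/5.


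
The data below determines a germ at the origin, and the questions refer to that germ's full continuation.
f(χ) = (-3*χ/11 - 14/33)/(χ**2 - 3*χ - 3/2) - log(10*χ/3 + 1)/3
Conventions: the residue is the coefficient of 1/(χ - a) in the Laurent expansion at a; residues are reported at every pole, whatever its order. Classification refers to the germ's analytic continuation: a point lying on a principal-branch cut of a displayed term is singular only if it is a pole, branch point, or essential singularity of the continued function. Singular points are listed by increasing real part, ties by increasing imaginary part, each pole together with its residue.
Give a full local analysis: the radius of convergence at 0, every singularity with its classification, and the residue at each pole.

Radius of convergence at 0: 3/10.
At 3/2 - (1/2)*sqrt(15): a pole of order 1; residue -3/22 + (1/18)*sqrt(15).
At -3/10: a logarithmic branch point.
At 3/2 + (1/2)*sqrt(15): a pole of order 1; residue -3/22 - (1/18)*sqrt(15).

Denominator factor (χ**2 - 3*χ - 3/2): discriminant 15, real irrational roots 3/2 + (1/2)*sqrt(15) and 3/2 - (1/2)*sqrt(15); poles of order 1, moduli 3/2 + (1/2)*sqrt(15) and -3/2 + (1/2)*sqrt(15).
Branch term (-1/3)*log(1 - χ/(-3/10)): its argument vanishes at χ = -3/10, a logarithmic branch point, modulus 3/10.
The radius of convergence is the smallest modulus among the singular points: 3/10.
The branch term is analytic at 3/2 - (1/2)*sqrt(15) and contributes nothing to the residue; only the rational part matters.
The factor χ**2 - 3*χ - 3/2 splits as (χ - a)(χ - a') with a = 3/2 - (1/2)*sqrt(15), a' = 3/2 + (1/2)*sqrt(15). At the order-1 pole a set g(χ) = (χ - a)*(rational part) = [-3*χ/11 - 14/33] / (χ - a').
Simple pole: residue = g(a) at a = 3/2 - (1/2)*sqrt(15), which is -3/22 + (1/18)*sqrt(15).
The branch term is analytic at 3/2 + (1/2)*sqrt(15) and contributes nothing to the residue; only the rational part matters.
The factor χ**2 - 3*χ - 3/2 splits as (χ - a)(χ - a') with a = 3/2 + (1/2)*sqrt(15), a' = 3/2 - (1/2)*sqrt(15). At the order-1 pole a set g(χ) = (χ - a)*(rational part) = [-3*χ/11 - 14/33] / (χ - a').
Simple pole: residue = g(a) at a = 3/2 + (1/2)*sqrt(15), which is -3/22 - (1/18)*sqrt(15).
List the singular points by increasing real part (a conjugate pair: the negative imaginary part first).


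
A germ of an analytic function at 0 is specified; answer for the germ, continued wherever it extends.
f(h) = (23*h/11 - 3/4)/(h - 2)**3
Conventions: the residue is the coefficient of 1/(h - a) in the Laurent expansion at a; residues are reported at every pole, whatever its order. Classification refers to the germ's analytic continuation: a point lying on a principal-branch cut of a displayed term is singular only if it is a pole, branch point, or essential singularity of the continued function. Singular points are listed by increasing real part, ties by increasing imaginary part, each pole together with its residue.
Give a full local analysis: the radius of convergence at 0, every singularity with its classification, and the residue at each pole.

Denominator factor (h - 2)^3: pole of order 3 at 2, modulus 2.
The radius of convergence is the smallest modulus among the singular points: 2.
At the order-3 pole 2 set g(h) = (h - (2))^3*f(h) = 23*h/11 - 3/4.
Order-3 pole: residue = g''(a)/2; g''(2) = 0, so the residue is 0.

Radius of convergence at 0: 2.
At 2: a pole of order 3; residue 0.


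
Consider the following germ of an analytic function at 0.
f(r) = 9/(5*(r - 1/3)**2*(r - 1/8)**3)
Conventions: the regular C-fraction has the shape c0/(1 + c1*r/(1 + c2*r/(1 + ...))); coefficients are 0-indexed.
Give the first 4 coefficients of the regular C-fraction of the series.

The regular C-fraction coefficients are [-41472/5, -30, 23/2, -835/138].

Taylor coefficients (expand at 0): a_0 = -41472/5, a_1 = -248832, a_2 = -4603392, a_3 = -67848192.
c0 = a_0 = -41472/5. Peel one level at a time: if S = 1 + c*r/S' with S'(0) = 1, then c is the r-coefficient of S and S' = c*r/(S - 1).
S_1 = c0/f = 1 + (-30)*r + (345)*r^2 + ...; c1 = -30.
S_2 = c1*r/(S_1 - 1) = 1 + (23/2)*r + (835/12)*r^2 + ...; c2 = 23/2.
S_3 = c2*r/(S_2 - 1) = 1 + (-835/138)*r + ...; c3 = -835/138.


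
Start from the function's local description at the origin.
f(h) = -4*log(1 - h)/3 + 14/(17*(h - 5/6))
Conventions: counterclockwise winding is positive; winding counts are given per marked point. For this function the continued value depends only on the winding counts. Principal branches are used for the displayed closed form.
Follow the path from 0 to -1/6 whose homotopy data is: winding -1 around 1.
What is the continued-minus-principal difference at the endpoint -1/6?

The rational part is single-valued and drops out of the difference; each branch term changes only by its own monodromy.
(-4/3)*log(1 - h/(1)): each positive loop around 1 adds 2*pi*i to the log, so winding -1 contributes (-4/3)*(-1)*2*pi*i = (8/3)*pi*i.
Summing the contributions at h = -1/6 gives (8/3)*pi*i.

Continued minus principal equals (8/3)*pi*i.


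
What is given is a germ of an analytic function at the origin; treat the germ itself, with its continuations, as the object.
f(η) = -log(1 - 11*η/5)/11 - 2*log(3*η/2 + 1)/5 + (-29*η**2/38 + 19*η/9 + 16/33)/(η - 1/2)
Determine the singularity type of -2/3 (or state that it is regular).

The term (-2/5)*log(1 - η/(-2/3)) has argument 1 - -2/3/(-2/3) = 0 at -2/3: a logarithmic (infinitely-sheeted) branch point; the remaining terms are analytic or single-valued there.

The point is a logarithmic branch point.


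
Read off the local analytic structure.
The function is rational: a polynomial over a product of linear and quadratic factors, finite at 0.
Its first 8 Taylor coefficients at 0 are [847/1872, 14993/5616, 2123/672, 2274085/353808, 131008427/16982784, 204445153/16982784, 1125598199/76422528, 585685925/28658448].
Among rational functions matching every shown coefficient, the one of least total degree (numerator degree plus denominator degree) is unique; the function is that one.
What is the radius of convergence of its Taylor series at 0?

The radius of convergence is -2/11 + (2/11)*sqrt(34).

No rational of total degree below 6 reproduces all 8 coefficients; solving the [2/4] Pade equations on them gives f(j) = (5*j**2/7 + 31*j/11 + 7/13)/(j**2 + 4*j/11 - 12/11)**2, whose expansion matches every shown term.
Denominator factor (j**2 + 4*j/11 - 12/11)^2: discriminant 544/121, real irrational roots -2/11 + (2/11)*sqrt(34) and -2/11 - (2/11)*sqrt(34); poles of order 2, moduli -2/11 + (2/11)*sqrt(34) and 2/11 + (2/11)*sqrt(34).
The radius of convergence is the smallest modulus among the singular points: -2/11 + (2/11)*sqrt(34).


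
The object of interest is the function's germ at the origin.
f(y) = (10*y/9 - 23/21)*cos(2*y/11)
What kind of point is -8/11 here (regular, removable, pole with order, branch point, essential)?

There is no denominator, hence no pole anywhere.
The factor cos(2*y/11) is entire.
So the germ continues analytically to -8/11.

The point is a regular point.


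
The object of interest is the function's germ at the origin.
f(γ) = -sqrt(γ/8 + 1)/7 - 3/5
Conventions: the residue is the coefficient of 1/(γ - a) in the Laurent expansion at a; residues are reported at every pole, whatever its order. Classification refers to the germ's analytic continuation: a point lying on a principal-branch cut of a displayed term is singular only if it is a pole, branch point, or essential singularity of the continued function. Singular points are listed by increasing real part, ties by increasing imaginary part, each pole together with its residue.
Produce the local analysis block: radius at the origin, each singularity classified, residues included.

Radius of convergence at 0: 8.
At -8: an algebraic (square-root) branch point.

Branch term (-1/7)*sqrt(1 - γ/(-8)): its argument vanishes at γ = -8, a square-root branch point, modulus 8.
The radius of convergence is the smallest modulus among the singular points: 8.


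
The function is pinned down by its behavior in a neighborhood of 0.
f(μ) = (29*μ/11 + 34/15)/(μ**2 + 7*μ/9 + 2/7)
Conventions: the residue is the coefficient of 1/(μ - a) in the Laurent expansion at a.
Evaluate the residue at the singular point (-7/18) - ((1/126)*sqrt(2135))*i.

The factor μ**2 + 7*μ/9 + 2/7 splits as (μ - a)(μ - a') with a = (-7/18) - ((1/126)*sqrt(2135))*i, a' = (-7/18) + ((1/126)*sqrt(2135))*i. At the order-1 pole a set g(μ) = (μ - a)*f(μ) = [29*μ/11 + 34/15] / (μ - a').
Simple pole: residue = g(a) at a = (-7/18) - ((1/126)*sqrt(2135))*i, which is (29/22) + ((1229/33550)*sqrt(2135))*i.

The residue is (29/22) + ((1229/33550)*sqrt(2135))*i.


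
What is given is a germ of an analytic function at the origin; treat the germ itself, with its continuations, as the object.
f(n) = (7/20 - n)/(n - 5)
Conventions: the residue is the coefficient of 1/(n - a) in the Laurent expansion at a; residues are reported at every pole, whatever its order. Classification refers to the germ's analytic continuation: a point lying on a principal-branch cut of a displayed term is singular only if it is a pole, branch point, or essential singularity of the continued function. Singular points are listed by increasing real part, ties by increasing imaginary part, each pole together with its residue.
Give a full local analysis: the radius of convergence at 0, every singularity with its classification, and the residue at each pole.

Radius of convergence at 0: 5.
At 5: a pole of order 1; residue -93/20.

Denominator factor (n - 5): pole of order 1 at 5, modulus 5.
The radius of convergence is the smallest modulus among the singular points: 5.
At the order-1 pole 5 set g(n) = (n - (5))*f(n) = 7/20 - n.
Simple pole: residue = g(a) at a = 5, which is -93/20.


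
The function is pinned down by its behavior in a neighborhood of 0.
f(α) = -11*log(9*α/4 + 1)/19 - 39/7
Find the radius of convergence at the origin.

Branch term (-11/19)*log(1 - α/(-4/9)): its argument vanishes at α = -4/9, a logarithmic branch point, modulus 4/9.
The radius of convergence is the smallest modulus among the singular points: 4/9.

The radius of convergence is 4/9.


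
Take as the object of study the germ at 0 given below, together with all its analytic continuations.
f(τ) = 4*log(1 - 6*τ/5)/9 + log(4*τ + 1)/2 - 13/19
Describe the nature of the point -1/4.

The point is a logarithmic branch point.

The term (1/2)*log(1 - τ/(-1/4)) has argument 1 - -1/4/(-1/4) = 0 at -1/4: a logarithmic (infinitely-sheeted) branch point; the remaining terms are analytic or single-valued there.


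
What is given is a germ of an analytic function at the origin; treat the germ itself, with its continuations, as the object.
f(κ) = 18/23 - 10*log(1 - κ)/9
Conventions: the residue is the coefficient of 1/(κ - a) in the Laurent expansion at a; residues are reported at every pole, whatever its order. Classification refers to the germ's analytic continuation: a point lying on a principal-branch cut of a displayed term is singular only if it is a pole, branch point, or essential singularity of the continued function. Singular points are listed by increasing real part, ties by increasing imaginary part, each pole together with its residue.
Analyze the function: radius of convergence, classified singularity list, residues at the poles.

Radius of convergence at 0: 1.
At 1: a logarithmic branch point.

Branch term (-10/9)*log(1 - κ/(1)): its argument vanishes at κ = 1, a logarithmic branch point, modulus 1.
The radius of convergence is the smallest modulus among the singular points: 1.


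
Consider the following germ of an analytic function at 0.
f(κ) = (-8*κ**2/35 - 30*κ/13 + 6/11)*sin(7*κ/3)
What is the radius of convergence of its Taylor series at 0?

The factor sin(7*κ/3) is entire and contributes no finite singular point.
The polynomial part has no poles.
No finite singular points: the Taylor series at 0 converges everywhere.

The radius of convergence is infinite.


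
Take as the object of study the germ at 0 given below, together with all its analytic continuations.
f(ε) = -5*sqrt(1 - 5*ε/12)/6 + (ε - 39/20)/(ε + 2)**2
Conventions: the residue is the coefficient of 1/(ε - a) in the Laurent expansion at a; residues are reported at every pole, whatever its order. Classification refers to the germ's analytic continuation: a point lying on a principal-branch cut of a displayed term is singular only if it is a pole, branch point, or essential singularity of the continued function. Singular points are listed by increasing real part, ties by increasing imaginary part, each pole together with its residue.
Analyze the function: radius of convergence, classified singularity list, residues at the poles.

Radius of convergence at 0: 2.
At -2: a pole of order 2; residue 1.
At 12/5: an algebraic (square-root) branch point.

Denominator factor (ε + 2)^2: pole of order 2 at -2, modulus 2.
Branch term (-5/6)*sqrt(1 - ε/(12/5)): its argument vanishes at ε = 12/5, a square-root branch point, modulus 12/5.
The radius of convergence is the smallest modulus among the singular points: 2.
The branch term is analytic at -2 and contributes nothing to the residue; only the rational part matters.
At the order-2 pole -2 set g(ε) = (ε - (-2))^2*(rational part) = ε - 39/20.
Order-2 pole: residue = g'(a); g'(-2) = 1, so the residue is 1.
List the singular points by increasing real part (a conjugate pair: the negative imaginary part first).


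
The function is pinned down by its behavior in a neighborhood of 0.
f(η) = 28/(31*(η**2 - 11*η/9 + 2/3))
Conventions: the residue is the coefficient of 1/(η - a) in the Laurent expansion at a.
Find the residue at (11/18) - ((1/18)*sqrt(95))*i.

The residue is ((252/2945)*sqrt(95))*i.

The factor η**2 - 11*η/9 + 2/3 splits as (η - a)(η - a') with a = (11/18) - ((1/18)*sqrt(95))*i, a' = (11/18) + ((1/18)*sqrt(95))*i. At the order-1 pole a set g(η) = (η - a)*f(η) = [28/31] / (η - a').
Simple pole: residue = g(a) at a = (11/18) - ((1/18)*sqrt(95))*i, which is ((252/2945)*sqrt(95))*i.


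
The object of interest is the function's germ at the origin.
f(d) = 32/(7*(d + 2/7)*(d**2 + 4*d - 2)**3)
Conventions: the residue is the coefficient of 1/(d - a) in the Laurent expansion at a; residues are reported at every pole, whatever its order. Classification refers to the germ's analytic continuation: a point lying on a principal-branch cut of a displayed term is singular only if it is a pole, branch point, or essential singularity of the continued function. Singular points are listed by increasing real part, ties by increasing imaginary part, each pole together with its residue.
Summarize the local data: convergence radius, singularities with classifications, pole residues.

Radius of convergence at 0: 2/7.
At -2 - sqrt(6): a pole of order 3; residue 33614/421875 - (2887/93750)*sqrt(6).
At -2/7: a pole of order 1; residue -67228/421875.
At -2 + sqrt(6): a pole of order 3; residue 33614/421875 + (2887/93750)*sqrt(6).


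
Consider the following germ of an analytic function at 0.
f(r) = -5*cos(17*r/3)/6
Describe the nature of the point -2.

The point is a regular point.

There is no denominator, hence no pole anywhere.
The factor cos(17*r/3) is entire.
So the germ continues analytically to -2.


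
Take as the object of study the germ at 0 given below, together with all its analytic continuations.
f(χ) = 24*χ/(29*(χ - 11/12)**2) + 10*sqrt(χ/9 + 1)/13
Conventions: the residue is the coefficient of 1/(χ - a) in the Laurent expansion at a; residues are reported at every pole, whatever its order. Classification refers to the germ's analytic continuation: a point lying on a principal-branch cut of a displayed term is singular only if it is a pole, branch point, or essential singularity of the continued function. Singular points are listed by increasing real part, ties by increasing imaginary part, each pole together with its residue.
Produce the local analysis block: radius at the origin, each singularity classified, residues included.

Denominator factor (χ - 11/12)^2: pole of order 2 at 11/12, modulus 11/12.
Branch term (10/13)*sqrt(1 - χ/(-9)): its argument vanishes at χ = -9, a square-root branch point, modulus 9.
The radius of convergence is the smallest modulus among the singular points: 11/12.
The branch term is analytic at 11/12 and contributes nothing to the residue; only the rational part matters.
At the order-2 pole 11/12 set g(χ) = (χ - (11/12))^2*(rational part) = 24*χ/29.
Order-2 pole: residue = g'(a); g'(11/12) = 24/29, so the residue is 24/29.
List the singular points by increasing real part (a conjugate pair: the negative imaginary part first).

Radius of convergence at 0: 11/12.
At -9: an algebraic (square-root) branch point.
At 11/12: a pole of order 2; residue 24/29.


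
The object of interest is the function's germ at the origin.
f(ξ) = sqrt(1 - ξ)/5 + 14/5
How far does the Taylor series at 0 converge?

Branch term (1/5)*sqrt(1 - ξ/(1)): its argument vanishes at ξ = 1, a square-root branch point, modulus 1.
The radius of convergence is the smallest modulus among the singular points: 1.

The radius of convergence is 1.


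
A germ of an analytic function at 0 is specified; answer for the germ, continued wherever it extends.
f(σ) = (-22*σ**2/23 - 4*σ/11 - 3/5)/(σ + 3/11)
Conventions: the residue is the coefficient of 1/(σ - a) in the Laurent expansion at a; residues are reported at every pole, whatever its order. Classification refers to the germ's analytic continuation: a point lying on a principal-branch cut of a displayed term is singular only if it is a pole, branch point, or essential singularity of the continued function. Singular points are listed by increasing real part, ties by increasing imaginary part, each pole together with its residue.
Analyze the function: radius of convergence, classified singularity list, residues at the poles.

Denominator factor (σ + 3/11): pole of order 1 at -3/11, modulus 3/11.
The radius of convergence is the smallest modulus among the singular points: 3/11.
At the order-1 pole -3/11 set g(σ) = (σ - (-3/11))*f(σ) = -22*σ**2/23 - 4*σ/11 - 3/5.
Simple pole: residue = g(a) at a = -3/11, which is -7959/13915.

Radius of convergence at 0: 3/11.
At -3/11: a pole of order 1; residue -7959/13915.


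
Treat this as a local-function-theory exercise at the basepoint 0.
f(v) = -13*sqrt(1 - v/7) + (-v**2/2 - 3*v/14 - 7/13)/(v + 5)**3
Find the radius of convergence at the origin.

The radius of convergence is 5.

Denominator factor (v + 5)^3: pole of order 3 at -5, modulus 5.
Branch term (-13)*sqrt(1 - v/(7)): its argument vanishes at v = 7, a square-root branch point, modulus 7.
The radius of convergence is the smallest modulus among the singular points: 5.


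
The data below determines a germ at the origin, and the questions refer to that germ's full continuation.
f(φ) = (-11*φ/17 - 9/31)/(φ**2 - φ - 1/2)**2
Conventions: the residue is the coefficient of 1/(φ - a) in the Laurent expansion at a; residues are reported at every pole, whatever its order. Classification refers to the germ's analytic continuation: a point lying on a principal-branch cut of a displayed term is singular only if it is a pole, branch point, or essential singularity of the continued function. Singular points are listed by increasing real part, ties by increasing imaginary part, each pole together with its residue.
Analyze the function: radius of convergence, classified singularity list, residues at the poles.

Radius of convergence at 0: -1/2 + (1/2)*sqrt(3).
At 1/2 - (1/2)*sqrt(3): a pole of order 2; residue -(647/4743)*sqrt(3).
At 1/2 + (1/2)*sqrt(3): a pole of order 2; residue (647/4743)*sqrt(3).

Denominator factor (φ**2 - φ - 1/2)^2: discriminant 3, real irrational roots 1/2 + (1/2)*sqrt(3) and 1/2 - (1/2)*sqrt(3); poles of order 2, moduli 1/2 + (1/2)*sqrt(3) and -1/2 + (1/2)*sqrt(3).
The radius of convergence is the smallest modulus among the singular points: -1/2 + (1/2)*sqrt(3).
The factor φ**2 - φ - 1/2 splits as (φ - a)(φ - a') with a = 1/2 - (1/2)*sqrt(3), a' = 1/2 + (1/2)*sqrt(3). At the order-2 pole a set g(φ) = (φ - a)^2*f(φ) = [-11*φ/17 - 9/31] / (φ - a')^2.
Order-2 pole: residue = g'(a); g'(1/2 - (1/2)*sqrt(3)) = -(647/4743)*sqrt(3), so the residue is -(647/4743)*sqrt(3).
The factor φ**2 - φ - 1/2 splits as (φ - a)(φ - a') with a = 1/2 + (1/2)*sqrt(3), a' = 1/2 - (1/2)*sqrt(3). At the order-2 pole a set g(φ) = (φ - a)^2*f(φ) = [-11*φ/17 - 9/31] / (φ - a')^2.
Order-2 pole: residue = g'(a); g'(1/2 + (1/2)*sqrt(3)) = (647/4743)*sqrt(3), so the residue is (647/4743)*sqrt(3).
List the singular points by increasing real part (a conjugate pair: the negative imaginary part first).


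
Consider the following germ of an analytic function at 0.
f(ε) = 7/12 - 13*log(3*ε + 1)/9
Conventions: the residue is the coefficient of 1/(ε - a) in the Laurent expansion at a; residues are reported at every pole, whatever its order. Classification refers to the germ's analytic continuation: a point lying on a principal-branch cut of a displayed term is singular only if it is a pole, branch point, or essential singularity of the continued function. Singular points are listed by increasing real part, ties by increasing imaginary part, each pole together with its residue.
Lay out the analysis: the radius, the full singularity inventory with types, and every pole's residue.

Radius of convergence at 0: 1/3.
At -1/3: a logarithmic branch point.

Branch term (-13/9)*log(1 - ε/(-1/3)): its argument vanishes at ε = -1/3, a logarithmic branch point, modulus 1/3.
The radius of convergence is the smallest modulus among the singular points: 1/3.


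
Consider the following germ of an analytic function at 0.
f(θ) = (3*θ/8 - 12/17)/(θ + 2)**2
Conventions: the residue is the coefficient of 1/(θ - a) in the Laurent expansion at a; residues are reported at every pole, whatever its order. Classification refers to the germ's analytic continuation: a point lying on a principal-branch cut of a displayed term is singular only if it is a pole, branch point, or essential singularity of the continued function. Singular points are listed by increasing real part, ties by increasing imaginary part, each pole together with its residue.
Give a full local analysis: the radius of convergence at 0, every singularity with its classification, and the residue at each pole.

Radius of convergence at 0: 2.
At -2: a pole of order 2; residue 3/8.

Denominator factor (θ + 2)^2: pole of order 2 at -2, modulus 2.
The radius of convergence is the smallest modulus among the singular points: 2.
At the order-2 pole -2 set g(θ) = (θ - (-2))^2*f(θ) = 3*θ/8 - 12/17.
Order-2 pole: residue = g'(a); g'(-2) = 3/8, so the residue is 3/8.
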